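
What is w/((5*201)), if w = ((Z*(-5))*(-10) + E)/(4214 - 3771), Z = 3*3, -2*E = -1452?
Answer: 392/148405 ≈ 0.0026414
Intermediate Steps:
E = 726 (E = -½*(-1452) = 726)
Z = 9
w = 1176/443 (w = ((9*(-5))*(-10) + 726)/(4214 - 3771) = (-45*(-10) + 726)/443 = (450 + 726)*(1/443) = 1176*(1/443) = 1176/443 ≈ 2.6546)
w/((5*201)) = 1176/(443*((5*201))) = (1176/443)/1005 = (1176/443)*(1/1005) = 392/148405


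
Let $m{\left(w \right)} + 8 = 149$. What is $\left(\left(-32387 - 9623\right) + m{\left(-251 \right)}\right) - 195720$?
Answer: $-237589$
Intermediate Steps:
$m{\left(w \right)} = 141$ ($m{\left(w \right)} = -8 + 149 = 141$)
$\left(\left(-32387 - 9623\right) + m{\left(-251 \right)}\right) - 195720 = \left(\left(-32387 - 9623\right) + 141\right) - 195720 = \left(-42010 + 141\right) - 195720 = -41869 - 195720 = -237589$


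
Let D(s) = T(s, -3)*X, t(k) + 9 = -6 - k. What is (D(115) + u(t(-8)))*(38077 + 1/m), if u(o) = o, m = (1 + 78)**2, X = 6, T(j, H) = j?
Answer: 162307135114/6241 ≈ 2.6007e+7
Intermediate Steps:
m = 6241 (m = 79**2 = 6241)
t(k) = -15 - k (t(k) = -9 + (-6 - k) = -15 - k)
D(s) = 6*s (D(s) = s*6 = 6*s)
(D(115) + u(t(-8)))*(38077 + 1/m) = (6*115 + (-15 - 1*(-8)))*(38077 + 1/6241) = (690 + (-15 + 8))*(38077 + 1/6241) = (690 - 7)*(237638558/6241) = 683*(237638558/6241) = 162307135114/6241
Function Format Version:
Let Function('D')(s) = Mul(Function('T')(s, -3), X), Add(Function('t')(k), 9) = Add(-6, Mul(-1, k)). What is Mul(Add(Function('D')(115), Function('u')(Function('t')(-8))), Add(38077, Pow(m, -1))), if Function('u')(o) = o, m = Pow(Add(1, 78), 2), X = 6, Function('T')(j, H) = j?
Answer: Rational(162307135114, 6241) ≈ 2.6007e+7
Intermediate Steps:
m = 6241 (m = Pow(79, 2) = 6241)
Function('t')(k) = Add(-15, Mul(-1, k)) (Function('t')(k) = Add(-9, Add(-6, Mul(-1, k))) = Add(-15, Mul(-1, k)))
Function('D')(s) = Mul(6, s) (Function('D')(s) = Mul(s, 6) = Mul(6, s))
Mul(Add(Function('D')(115), Function('u')(Function('t')(-8))), Add(38077, Pow(m, -1))) = Mul(Add(Mul(6, 115), Add(-15, Mul(-1, -8))), Add(38077, Pow(6241, -1))) = Mul(Add(690, Add(-15, 8)), Add(38077, Rational(1, 6241))) = Mul(Add(690, -7), Rational(237638558, 6241)) = Mul(683, Rational(237638558, 6241)) = Rational(162307135114, 6241)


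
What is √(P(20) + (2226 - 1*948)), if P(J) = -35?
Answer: √1243 ≈ 35.256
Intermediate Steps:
√(P(20) + (2226 - 1*948)) = √(-35 + (2226 - 1*948)) = √(-35 + (2226 - 948)) = √(-35 + 1278) = √1243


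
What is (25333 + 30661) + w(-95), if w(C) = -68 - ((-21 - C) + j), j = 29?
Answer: 55823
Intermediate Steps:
w(C) = -76 + C (w(C) = -68 - ((-21 - C) + 29) = -68 - (8 - C) = -68 + (-8 + C) = -76 + C)
(25333 + 30661) + w(-95) = (25333 + 30661) + (-76 - 95) = 55994 - 171 = 55823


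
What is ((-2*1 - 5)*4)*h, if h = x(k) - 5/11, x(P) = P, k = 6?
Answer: -1708/11 ≈ -155.27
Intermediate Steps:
h = 61/11 (h = 6 - 5/11 = 61/11 ≈ 5.5455)
((-2*1 - 5)*4)*h = ((-2*1 - 5)*4)*(61/11) = ((-2 - 5)*4)*(61/11) = -7*4*(61/11) = -28*61/11 = -1708/11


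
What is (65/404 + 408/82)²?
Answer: 7238776561/274366096 ≈ 26.384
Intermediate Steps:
(65/404 + 408/82)² = (65*(1/404) + 408*(1/82))² = (65/404 + 204/41)² = (85081/16564)² = 7238776561/274366096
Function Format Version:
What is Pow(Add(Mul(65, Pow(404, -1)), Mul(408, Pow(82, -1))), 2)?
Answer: Rational(7238776561, 274366096) ≈ 26.384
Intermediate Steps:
Pow(Add(Mul(65, Pow(404, -1)), Mul(408, Pow(82, -1))), 2) = Pow(Add(Mul(65, Rational(1, 404)), Mul(408, Rational(1, 82))), 2) = Pow(Add(Rational(65, 404), Rational(204, 41)), 2) = Pow(Rational(85081, 16564), 2) = Rational(7238776561, 274366096)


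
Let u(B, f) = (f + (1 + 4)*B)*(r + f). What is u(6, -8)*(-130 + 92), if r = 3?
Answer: 4180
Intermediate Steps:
u(B, f) = (3 + f)*(f + 5*B) (u(B, f) = (f + (1 + 4)*B)*(3 + f) = (f + 5*B)*(3 + f) = (3 + f)*(f + 5*B))
u(6, -8)*(-130 + 92) = ((-8)² + 3*(-8) + 15*6 + 5*6*(-8))*(-130 + 92) = (64 - 24 + 90 - 240)*(-38) = -110*(-38) = 4180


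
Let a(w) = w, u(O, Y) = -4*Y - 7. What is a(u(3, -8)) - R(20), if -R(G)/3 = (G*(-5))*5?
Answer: -1475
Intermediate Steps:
u(O, Y) = -7 - 4*Y
R(G) = 75*G (R(G) = -3*G*(-5)*5 = -3*(-5*G)*5 = -(-75)*G = 75*G)
a(u(3, -8)) - R(20) = (-7 - 4*(-8)) - 75*20 = (-7 + 32) - 1*1500 = 25 - 1500 = -1475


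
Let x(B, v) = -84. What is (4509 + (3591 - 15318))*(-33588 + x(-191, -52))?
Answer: 243044496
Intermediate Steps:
(4509 + (3591 - 15318))*(-33588 + x(-191, -52)) = (4509 + (3591 - 15318))*(-33588 - 84) = (4509 - 11727)*(-33672) = -7218*(-33672) = 243044496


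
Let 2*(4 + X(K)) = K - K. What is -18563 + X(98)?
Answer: -18567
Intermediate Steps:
X(K) = -4 (X(K) = -4 + (K - K)/2 = -4 + (½)*0 = -4 + 0 = -4)
-18563 + X(98) = -18563 - 4 = -18567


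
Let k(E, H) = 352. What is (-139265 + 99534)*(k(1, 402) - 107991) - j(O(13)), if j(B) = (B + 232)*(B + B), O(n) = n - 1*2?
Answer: 4276599763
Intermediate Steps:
O(n) = -2 + n (O(n) = n - 2 = -2 + n)
j(B) = 2*B*(232 + B) (j(B) = (232 + B)*(2*B) = 2*B*(232 + B))
(-139265 + 99534)*(k(1, 402) - 107991) - j(O(13)) = (-139265 + 99534)*(352 - 107991) - 2*(-2 + 13)*(232 + (-2 + 13)) = -39731*(-107639) - 2*11*(232 + 11) = 4276605109 - 2*11*243 = 4276605109 - 1*5346 = 4276605109 - 5346 = 4276599763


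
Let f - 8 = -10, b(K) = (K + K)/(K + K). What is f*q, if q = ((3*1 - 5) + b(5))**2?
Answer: -2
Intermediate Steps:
b(K) = 1 (b(K) = (2*K)/((2*K)) = (2*K)*(1/(2*K)) = 1)
f = -2 (f = 8 - 10 = -2)
q = 1 (q = ((3*1 - 5) + 1)**2 = ((3 - 5) + 1)**2 = (-2 + 1)**2 = (-1)**2 = 1)
f*q = -2*1 = -2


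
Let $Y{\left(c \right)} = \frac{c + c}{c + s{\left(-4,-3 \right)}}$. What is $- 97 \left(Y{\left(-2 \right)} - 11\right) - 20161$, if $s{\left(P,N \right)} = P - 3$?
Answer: $- \frac{172234}{9} \approx -19137.0$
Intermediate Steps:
$s{\left(P,N \right)} = -3 + P$ ($s{\left(P,N \right)} = P - 3 = -3 + P$)
$Y{\left(c \right)} = \frac{2 c}{-7 + c}$ ($Y{\left(c \right)} = \frac{c + c}{c - 7} = \frac{2 c}{c - 7} = \frac{2 c}{-7 + c}$)
$- 97 \left(Y{\left(-2 \right)} - 11\right) - 20161 = - 97 \left(2 \left(-2\right) \frac{1}{-7 - 2} - 11\right) - 20161 = - 97 \left(2 \left(-2\right) \frac{1}{-9} - 11\right) - 20161 = - 97 \left(2 \left(-2\right) \left(- \frac{1}{9}\right) - 11\right) - 20161 = - 97 \left(\frac{4}{9} - 11\right) - 20161 = \left(-97\right) \left(- \frac{95}{9}\right) - 20161 = \frac{9215}{9} - 20161 = - \frac{172234}{9}$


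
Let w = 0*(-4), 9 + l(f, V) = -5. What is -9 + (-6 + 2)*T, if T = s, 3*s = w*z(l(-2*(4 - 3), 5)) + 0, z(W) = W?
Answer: -9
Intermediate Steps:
l(f, V) = -14 (l(f, V) = -9 - 5 = -14)
w = 0
s = 0 (s = (0*(-14) + 0)/3 = (0 + 0)/3 = (⅓)*0 = 0)
T = 0
-9 + (-6 + 2)*T = -9 + (-6 + 2)*0 = -9 - 4*0 = -9 + 0 = -9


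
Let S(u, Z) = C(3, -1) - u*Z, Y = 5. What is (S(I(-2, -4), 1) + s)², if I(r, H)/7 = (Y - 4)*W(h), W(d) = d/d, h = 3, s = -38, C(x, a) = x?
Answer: 1764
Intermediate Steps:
W(d) = 1
I(r, H) = 7 (I(r, H) = 7*((5 - 4)*1) = 7*(1*1) = 7*1 = 7)
S(u, Z) = 3 - Z*u (S(u, Z) = 3 - u*Z = 3 - Z*u)
(S(I(-2, -4), 1) + s)² = ((3 - 1*1*7) - 38)² = ((3 - 7) - 38)² = (-4 - 38)² = (-42)² = 1764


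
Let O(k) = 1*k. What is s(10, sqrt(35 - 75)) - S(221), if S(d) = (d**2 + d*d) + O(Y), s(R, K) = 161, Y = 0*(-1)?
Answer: -97521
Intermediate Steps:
Y = 0
O(k) = k
S(d) = 2*d**2 (S(d) = (d**2 + d*d) + 0 = (d**2 + d**2) + 0 = 2*d**2 + 0 = 2*d**2)
s(10, sqrt(35 - 75)) - S(221) = 161 - 2*221**2 = 161 - 2*48841 = 161 - 1*97682 = 161 - 97682 = -97521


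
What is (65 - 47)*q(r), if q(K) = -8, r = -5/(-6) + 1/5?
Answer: -144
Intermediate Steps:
r = 31/30 (r = -5*(-⅙) + 1*(⅕) = ⅚ + ⅕ = 31/30 ≈ 1.0333)
(65 - 47)*q(r) = (65 - 47)*(-8) = 18*(-8) = -144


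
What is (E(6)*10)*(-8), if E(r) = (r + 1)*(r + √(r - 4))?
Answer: -3360 - 560*√2 ≈ -4152.0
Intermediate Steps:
E(r) = (1 + r)*(r + √(-4 + r))
(E(6)*10)*(-8) = ((6 + 6² + √(-4 + 6) + 6*√(-4 + 6))*10)*(-8) = ((6 + 36 + √2 + 6*√2)*10)*(-8) = ((42 + 7*√2)*10)*(-8) = (420 + 70*√2)*(-8) = -3360 - 560*√2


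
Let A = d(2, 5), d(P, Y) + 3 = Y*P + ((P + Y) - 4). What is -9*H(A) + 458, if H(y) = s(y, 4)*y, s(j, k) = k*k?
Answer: -982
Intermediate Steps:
d(P, Y) = -7 + P + Y + P*Y (d(P, Y) = -3 + (Y*P + ((P + Y) - 4)) = -3 + (P*Y + (-4 + P + Y)) = -3 + (-4 + P + Y + P*Y) = -7 + P + Y + P*Y)
A = 10 (A = -7 + 2 + 5 + 2*5 = -7 + 2 + 5 + 10 = 10)
s(j, k) = k**2
H(y) = 16*y (H(y) = 4**2*y = 16*y)
-9*H(A) + 458 = -144*10 + 458 = -9*160 + 458 = -1440 + 458 = -982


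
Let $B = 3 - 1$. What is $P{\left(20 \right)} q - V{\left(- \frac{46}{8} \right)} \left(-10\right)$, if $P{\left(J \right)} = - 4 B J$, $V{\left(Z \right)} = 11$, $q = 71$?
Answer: $-11250$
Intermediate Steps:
$B = 2$ ($B = 3 - 1 = 2$)
$P{\left(J \right)} = - 8 J$ ($P{\left(J \right)} = \left(-4\right) 2 J = - 8 J$)
$P{\left(20 \right)} q - V{\left(- \frac{46}{8} \right)} \left(-10\right) = \left(-8\right) 20 \cdot 71 - 11 \left(-10\right) = \left(-160\right) 71 - -110 = -11360 + 110 = -11250$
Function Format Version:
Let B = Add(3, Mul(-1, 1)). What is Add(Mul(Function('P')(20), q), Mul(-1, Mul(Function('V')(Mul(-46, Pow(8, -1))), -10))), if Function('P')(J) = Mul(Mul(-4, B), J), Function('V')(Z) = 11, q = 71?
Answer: -11250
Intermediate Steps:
B = 2 (B = Add(3, -1) = 2)
Function('P')(J) = Mul(-8, J) (Function('P')(J) = Mul(Mul(-4, 2), J) = Mul(-8, J))
Add(Mul(Function('P')(20), q), Mul(-1, Mul(Function('V')(Mul(-46, Pow(8, -1))), -10))) = Add(Mul(Mul(-8, 20), 71), Mul(-1, Mul(11, -10))) = Add(Mul(-160, 71), Mul(-1, -110)) = Add(-11360, 110) = -11250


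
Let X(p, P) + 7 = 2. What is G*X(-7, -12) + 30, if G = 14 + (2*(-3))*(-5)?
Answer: -190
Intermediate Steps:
X(p, P) = -5 (X(p, P) = -7 + 2 = -5)
G = 44 (G = 14 - 6*(-5) = 14 + 30 = 44)
G*X(-7, -12) + 30 = 44*(-5) + 30 = -220 + 30 = -190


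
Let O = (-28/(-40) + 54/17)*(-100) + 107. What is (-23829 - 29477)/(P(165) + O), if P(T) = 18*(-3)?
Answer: 906202/5689 ≈ 159.29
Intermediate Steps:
O = -4771/17 (O = (-28*(-1/40) + 54*(1/17))*(-100) + 107 = (7/10 + 54/17)*(-100) + 107 = (659/170)*(-100) + 107 = -6590/17 + 107 = -4771/17 ≈ -280.65)
P(T) = -54
(-23829 - 29477)/(P(165) + O) = (-23829 - 29477)/(-54 - 4771/17) = -53306/(-5689/17) = -53306*(-17/5689) = 906202/5689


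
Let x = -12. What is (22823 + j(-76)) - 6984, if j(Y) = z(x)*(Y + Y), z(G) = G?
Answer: 17663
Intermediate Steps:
j(Y) = -24*Y (j(Y) = -12*(Y + Y) = -24*Y)
(22823 + j(-76)) - 6984 = (22823 - 24*(-76)) - 6984 = (22823 + 1824) - 6984 = 24647 - 6984 = 17663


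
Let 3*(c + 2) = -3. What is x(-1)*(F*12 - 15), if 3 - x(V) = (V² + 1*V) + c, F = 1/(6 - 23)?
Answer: -1602/17 ≈ -94.235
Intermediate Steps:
c = -3 (c = -2 + (⅓)*(-3) = -2 - 1 = -3)
F = -1/17 (F = 1/(-17) = -1/17 ≈ -0.058824)
x(V) = 6 - V - V² (x(V) = 3 - ((V² + 1*V) - 3) = 3 - ((V² + V) - 3) = 3 - ((V + V²) - 3) = 3 - (-3 + V + V²) = 3 + (3 - V - V²) = 6 - V - V²)
x(-1)*(F*12 - 15) = (6 - 1*(-1) - 1*(-1)²)*(-1/17*12 - 15) = (6 + 1 - 1*1)*(-12/17 - 15) = (6 + 1 - 1)*(-267/17) = 6*(-267/17) = -1602/17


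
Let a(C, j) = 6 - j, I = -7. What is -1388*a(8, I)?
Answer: -18044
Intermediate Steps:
-1388*a(8, I) = -1388*(6 - 1*(-7)) = -1388*(6 + 7) = -1388*13 = -18044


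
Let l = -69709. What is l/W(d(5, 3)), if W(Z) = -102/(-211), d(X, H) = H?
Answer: -14708599/102 ≈ -1.4420e+5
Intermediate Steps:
W(Z) = 102/211 (W(Z) = -102*(-1/211) = 102/211)
l/W(d(5, 3)) = -69709/102/211 = -69709*211/102 = -14708599/102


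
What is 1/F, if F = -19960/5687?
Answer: -5687/19960 ≈ -0.28492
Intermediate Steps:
F = -19960/5687 (F = -19960*1/5687 = -19960/5687 ≈ -3.5098)
1/F = 1/(-19960/5687) = -5687/19960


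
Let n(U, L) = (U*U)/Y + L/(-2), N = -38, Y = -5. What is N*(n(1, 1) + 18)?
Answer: -3287/5 ≈ -657.40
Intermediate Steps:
n(U, L) = -L/2 - U²/5 (n(U, L) = (U*U)/(-5) + L/(-2) = U²*(-⅕) + L*(-½) = -U²/5 - L/2 = -L/2 - U²/5)
N*(n(1, 1) + 18) = -38*((-½*1 - ⅕*1²) + 18) = -38*((-½ - ⅕*1) + 18) = -38*((-½ - ⅕) + 18) = -38*(-7/10 + 18) = -38*173/10 = -3287/5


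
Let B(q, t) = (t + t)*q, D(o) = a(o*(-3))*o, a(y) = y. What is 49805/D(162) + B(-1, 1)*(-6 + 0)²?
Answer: -5718509/78732 ≈ -72.633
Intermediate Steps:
D(o) = -3*o² (D(o) = (o*(-3))*o = (-3*o)*o = -3*o²)
B(q, t) = 2*q*t (B(q, t) = (2*t)*q = 2*q*t)
49805/D(162) + B(-1, 1)*(-6 + 0)² = 49805/((-3*162²)) + (2*(-1)*1)*(-6 + 0)² = 49805/((-3*26244)) - 2*(-6)² = 49805/(-78732) - 2*36 = 49805*(-1/78732) - 72 = -49805/78732 - 72 = -5718509/78732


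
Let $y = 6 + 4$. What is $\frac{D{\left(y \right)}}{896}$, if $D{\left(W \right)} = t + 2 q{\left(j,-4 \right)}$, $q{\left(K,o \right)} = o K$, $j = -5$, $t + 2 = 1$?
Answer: $\frac{39}{896} \approx 0.043527$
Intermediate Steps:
$t = -1$ ($t = -2 + 1 = -1$)
$q{\left(K,o \right)} = K o$
$y = 10$
$D{\left(W \right)} = 39$ ($D{\left(W \right)} = -1 + 2 \left(\left(-5\right) \left(-4\right)\right) = -1 + 2 \cdot 20 = -1 + 40 = 39$)
$\frac{D{\left(y \right)}}{896} = \frac{39}{896}$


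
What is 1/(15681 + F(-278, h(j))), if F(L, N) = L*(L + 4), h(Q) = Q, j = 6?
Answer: 1/91853 ≈ 1.0887e-5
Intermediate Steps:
F(L, N) = L*(4 + L)
1/(15681 + F(-278, h(j))) = 1/(15681 - 278*(4 - 278)) = 1/(15681 - 278*(-274)) = 1/(15681 + 76172) = 1/91853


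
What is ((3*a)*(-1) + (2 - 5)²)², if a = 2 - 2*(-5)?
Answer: 729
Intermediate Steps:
a = 12 (a = 2 + 10 = 12)
((3*a)*(-1) + (2 - 5)²)² = ((3*12)*(-1) + (2 - 5)²)² = (36*(-1) + (-3)²)² = (-36 + 9)² = (-27)² = 729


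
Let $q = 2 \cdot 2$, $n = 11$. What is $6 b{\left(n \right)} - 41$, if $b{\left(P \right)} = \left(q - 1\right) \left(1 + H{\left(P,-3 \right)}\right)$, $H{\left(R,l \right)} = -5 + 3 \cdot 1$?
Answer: $-59$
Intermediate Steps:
$H{\left(R,l \right)} = -2$ ($H{\left(R,l \right)} = -5 + 3 = -2$)
$q = 4$
$b{\left(P \right)} = -3$ ($b{\left(P \right)} = \left(4 - 1\right) \left(1 - 2\right) = 3 \left(-1\right) = -3$)
$6 b{\left(n \right)} - 41 = 6 \left(-3\right) - 41 = -18 - 41 = -59$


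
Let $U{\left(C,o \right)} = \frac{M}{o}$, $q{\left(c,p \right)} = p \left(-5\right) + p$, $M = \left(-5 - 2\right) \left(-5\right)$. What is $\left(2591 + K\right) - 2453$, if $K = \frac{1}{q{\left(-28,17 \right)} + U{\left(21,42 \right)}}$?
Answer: $\frac{55608}{403} \approx 137.99$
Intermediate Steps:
$M = 35$ ($M = \left(-7\right) \left(-5\right) = 35$)
$q{\left(c,p \right)} = - 4 p$ ($q{\left(c,p \right)} = - 5 p + p = - 4 p$)
$U{\left(C,o \right)} = \frac{35}{o}$
$K = - \frac{6}{403}$ ($K = \frac{1}{\left(-4\right) 17 + \frac{35}{42}} = \frac{1}{-68 + 35 \cdot \frac{1}{42}} = \frac{1}{-68 + \frac{5}{6}} = \frac{1}{- \frac{403}{6}} = - \frac{6}{403} \approx -0.014888$)
$\left(2591 + K\right) - 2453 = \left(2591 - \frac{6}{403}\right) - 2453 = \frac{1044167}{403} - 2453 = \frac{55608}{403}$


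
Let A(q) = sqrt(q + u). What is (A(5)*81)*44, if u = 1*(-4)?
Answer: 3564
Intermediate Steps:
u = -4
A(q) = sqrt(-4 + q) (A(q) = sqrt(q - 4) = sqrt(-4 + q))
(A(5)*81)*44 = (sqrt(-4 + 5)*81)*44 = (sqrt(1)*81)*44 = (1*81)*44 = 81*44 = 3564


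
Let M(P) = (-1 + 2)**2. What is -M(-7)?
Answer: -1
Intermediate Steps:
M(P) = 1 (M(P) = 1**2 = 1)
-M(-7) = -1*1 = -1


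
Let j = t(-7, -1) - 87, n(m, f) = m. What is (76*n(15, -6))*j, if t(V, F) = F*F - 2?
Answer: -100320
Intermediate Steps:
t(V, F) = -2 + F² (t(V, F) = F² - 2 = -2 + F²)
j = -88 (j = (-2 + (-1)²) - 87 = (-2 + 1) - 87 = -1 - 87 = -88)
(76*n(15, -6))*j = (76*15)*(-88) = 1140*(-88) = -100320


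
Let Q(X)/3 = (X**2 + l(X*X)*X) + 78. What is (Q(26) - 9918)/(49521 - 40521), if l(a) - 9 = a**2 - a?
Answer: 5930741/1500 ≈ 3953.8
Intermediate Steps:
l(a) = 9 + a**2 - a (l(a) = 9 + (a**2 - a) = 9 + a**2 - a)
Q(X) = 234 + 3*X**2 + 3*X*(9 + X**4 - X**2) (Q(X) = 3*((X**2 + (9 + (X*X)**2 - X*X)*X) + 78) = 3*((X**2 + (9 + (X**2)**2 - X**2)*X) + 78) = 3*((X**2 + (9 + X**4 - X**2)*X) + 78) = 3*((X**2 + X*(9 + X**4 - X**2)) + 78) = 3*(78 + X**2 + X*(9 + X**4 - X**2)) = 234 + 3*X**2 + 3*X*(9 + X**4 - X**2))
(Q(26) - 9918)/(49521 - 40521) = ((234 + 3*26**2 + 3*26*(9 + 26**4 - 1*26**2)) - 9918)/(49521 - 40521) = ((234 + 3*676 + 3*26*(9 + 456976 - 1*676)) - 9918)/9000 = ((234 + 2028 + 3*26*(9 + 456976 - 676)) - 9918)*(1/9000) = ((234 + 2028 + 3*26*456309) - 9918)*(1/9000) = ((234 + 2028 + 35592102) - 9918)*(1/9000) = (35594364 - 9918)*(1/9000) = 35584446*(1/9000) = 5930741/1500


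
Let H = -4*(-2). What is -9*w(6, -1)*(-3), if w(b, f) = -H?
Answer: -216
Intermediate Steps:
H = 8
w(b, f) = -8 (w(b, f) = -1*8 = -8)
-9*w(6, -1)*(-3) = -9*(-8)*(-3) = 72*(-3) = -216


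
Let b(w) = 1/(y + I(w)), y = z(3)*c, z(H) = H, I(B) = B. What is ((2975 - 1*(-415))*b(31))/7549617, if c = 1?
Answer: 565/42781163 ≈ 1.3207e-5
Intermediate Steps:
y = 3 (y = 3*1 = 3)
b(w) = 1/(3 + w)
((2975 - 1*(-415))*b(31))/7549617 = ((2975 - 1*(-415))/(3 + 31))/7549617 = ((2975 + 415)/34)*(1/7549617) = (3390*(1/34))*(1/7549617) = (1695/17)*(1/7549617) = 565/42781163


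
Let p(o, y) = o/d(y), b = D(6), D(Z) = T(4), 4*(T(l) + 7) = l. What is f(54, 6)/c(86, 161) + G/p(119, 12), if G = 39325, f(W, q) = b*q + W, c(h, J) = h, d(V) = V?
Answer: 20292771/5117 ≈ 3965.8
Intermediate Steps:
T(l) = -7 + l/4
D(Z) = -6 (D(Z) = -7 + (¼)*4 = -7 + 1 = -6)
b = -6
p(o, y) = o/y
f(W, q) = W - 6*q (f(W, q) = -6*q + W = W - 6*q)
f(54, 6)/c(86, 161) + G/p(119, 12) = (54 - 6*6)/86 + 39325/((119/12)) = (54 - 36)*(1/86) + 39325/((119*(1/12))) = 18*(1/86) + 39325/(119/12) = 9/43 + 39325*(12/119) = 9/43 + 471900/119 = 20292771/5117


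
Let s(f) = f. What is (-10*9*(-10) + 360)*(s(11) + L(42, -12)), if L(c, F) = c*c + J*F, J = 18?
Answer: 1964340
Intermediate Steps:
L(c, F) = c**2 + 18*F (L(c, F) = c*c + 18*F = c**2 + 18*F)
(-10*9*(-10) + 360)*(s(11) + L(42, -12)) = (-10*9*(-10) + 360)*(11 + (42**2 + 18*(-12))) = (-90*(-10) + 360)*(11 + (1764 - 216)) = (900 + 360)*(11 + 1548) = 1260*1559 = 1964340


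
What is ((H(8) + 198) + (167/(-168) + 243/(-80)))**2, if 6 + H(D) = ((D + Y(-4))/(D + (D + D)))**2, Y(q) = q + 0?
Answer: 897758145001/25401600 ≈ 35343.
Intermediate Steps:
Y(q) = q
H(D) = -6 + (-4 + D)**2/(9*D**2) (H(D) = -6 + ((D - 4)/(D + (D + D)))**2 = -6 + ((-4 + D)/(D + 2*D))**2 = -6 + ((-4 + D)/((3*D)))**2 = -6 + ((-4 + D)*(1/(3*D)))**2 = -6 + ((-4 + D)/(3*D))**2 = -6 + (-4 + D)**2/(9*D**2))
((H(8) + 198) + (167/(-168) + 243/(-80)))**2 = (((-6 + (1/9)*(-4 + 8)**2/8**2) + 198) + (167/(-168) + 243/(-80)))**2 = (((-6 + (1/9)*(1/64)*4**2) + 198) + (167*(-1/168) + 243*(-1/80)))**2 = (((-6 + (1/9)*(1/64)*16) + 198) + (-167/168 - 243/80))**2 = (((-6 + 1/36) + 198) - 6773/1680)**2 = ((-215/36 + 198) - 6773/1680)**2 = (6913/36 - 6773/1680)**2 = (947501/5040)**2 = 897758145001/25401600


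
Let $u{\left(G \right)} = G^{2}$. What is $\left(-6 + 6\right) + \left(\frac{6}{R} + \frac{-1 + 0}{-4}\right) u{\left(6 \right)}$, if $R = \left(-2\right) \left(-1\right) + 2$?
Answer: $63$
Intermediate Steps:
$R = 4$ ($R = 2 + 2 = 4$)
$\left(-6 + 6\right) + \left(\frac{6}{R} + \frac{-1 + 0}{-4}\right) u{\left(6 \right)} = \left(-6 + 6\right) + \left(\frac{6}{4} + \frac{-1 + 0}{-4}\right) 6^{2} = 0 + \left(6 \cdot \frac{1}{4} - - \frac{1}{4}\right) 36 = 0 + \left(\frac{3}{2} + \frac{1}{4}\right) 36 = 0 + \frac{7}{4} \cdot 36 = 0 + 63 = 63$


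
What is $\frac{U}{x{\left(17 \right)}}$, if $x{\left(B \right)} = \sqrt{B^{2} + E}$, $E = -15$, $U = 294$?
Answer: $\frac{147 \sqrt{274}}{137} \approx 17.761$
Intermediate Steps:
$x{\left(B \right)} = \sqrt{-15 + B^{2}}$ ($x{\left(B \right)} = \sqrt{B^{2} - 15} = \sqrt{-15 + B^{2}}$)
$\frac{U}{x{\left(17 \right)}} = \frac{294}{\sqrt{-15 + 17^{2}}} = \frac{294}{\sqrt{-15 + 289}} = \frac{294}{\sqrt{274}} = 294 \frac{\sqrt{274}}{274} = \frac{147 \sqrt{274}}{137}$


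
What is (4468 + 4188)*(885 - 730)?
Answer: 1341680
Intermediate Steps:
(4468 + 4188)*(885 - 730) = 8656*155 = 1341680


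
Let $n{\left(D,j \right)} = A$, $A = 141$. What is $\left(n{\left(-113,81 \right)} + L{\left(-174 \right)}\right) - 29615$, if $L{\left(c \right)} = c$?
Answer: $-29648$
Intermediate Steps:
$n{\left(D,j \right)} = 141$
$\left(n{\left(-113,81 \right)} + L{\left(-174 \right)}\right) - 29615 = \left(141 - 174\right) - 29615 = -33 - 29615 = -29648$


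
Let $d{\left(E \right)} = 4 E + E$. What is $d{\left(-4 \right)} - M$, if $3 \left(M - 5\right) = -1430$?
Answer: $\frac{1355}{3} \approx 451.67$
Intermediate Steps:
$d{\left(E \right)} = 5 E$
$M = - \frac{1415}{3}$ ($M = 5 + \frac{1}{3} \left(-1430\right) = 5 - \frac{1430}{3} = - \frac{1415}{3} \approx -471.67$)
$d{\left(-4 \right)} - M = 5 \left(-4\right) - - \frac{1415}{3} = -20 + \frac{1415}{3} = \frac{1355}{3}$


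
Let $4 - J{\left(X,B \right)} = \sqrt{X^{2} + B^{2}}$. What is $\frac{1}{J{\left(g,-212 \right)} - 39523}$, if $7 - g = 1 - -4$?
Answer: $- \frac{39519}{1561706413} + \frac{2 \sqrt{11237}}{1561706413} \approx -2.5169 \cdot 10^{-5}$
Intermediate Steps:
$g = 2$ ($g = 7 - \left(1 - -4\right) = 7 - \left(1 + 4\right) = 7 - 5 = 2$)
$J{\left(X,B \right)} = 4 - \sqrt{B^{2} + X^{2}}$ ($J{\left(X,B \right)} = 4 - \sqrt{X^{2} + B^{2}} = 4 - \sqrt{B^{2} + X^{2}}$)
$\frac{1}{J{\left(g,-212 \right)} - 39523} = \frac{1}{\left(4 - \sqrt{\left(-212\right)^{2} + 2^{2}}\right) - 39523} = \frac{1}{\left(4 - \sqrt{44944 + 4}\right) - 39523} = \frac{1}{\left(4 - \sqrt{44948}\right) - 39523} = \frac{1}{\left(4 - 2 \sqrt{11237}\right) - 39523} = \frac{1}{-39519 - 2 \sqrt{11237}}$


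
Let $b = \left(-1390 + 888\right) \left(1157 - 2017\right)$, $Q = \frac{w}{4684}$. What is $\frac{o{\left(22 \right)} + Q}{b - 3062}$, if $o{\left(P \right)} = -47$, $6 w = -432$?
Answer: $- \frac{55055}{501958518} \approx -0.00010968$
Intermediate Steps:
$w = -72$ ($w = \frac{1}{6} \left(-432\right) = -72$)
$Q = - \frac{18}{1171}$ ($Q = - \frac{72}{4684} = \left(-72\right) \frac{1}{4684} = - \frac{18}{1171} \approx -0.015371$)
$b = 431720$ ($b = \left(-502\right) \left(-860\right) = 431720$)
$\frac{o{\left(22 \right)} + Q}{b - 3062} = \frac{-47 - \frac{18}{1171}}{431720 - 3062} = - \frac{55055}{1171 \cdot 428658} = \left(- \frac{55055}{1171}\right) \frac{1}{428658} = - \frac{55055}{501958518}$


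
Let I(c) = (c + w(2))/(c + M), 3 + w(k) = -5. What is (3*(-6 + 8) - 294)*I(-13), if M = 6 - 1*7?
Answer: -432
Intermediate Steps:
M = -1 (M = 6 - 7 = -1)
w(k) = -8 (w(k) = -3 - 5 = -8)
I(c) = (-8 + c)/(-1 + c) (I(c) = (c - 8)/(c - 1) = (-8 + c)/(-1 + c))
(3*(-6 + 8) - 294)*I(-13) = (3*(-6 + 8) - 294)*((-8 - 13)/(-1 - 13)) = (3*2 - 294)*(-21/(-14)) = (6 - 294)*(-1/14*(-21)) = -288*3/2 = -432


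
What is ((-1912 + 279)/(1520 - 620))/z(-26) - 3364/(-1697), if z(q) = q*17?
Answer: 1340970401/675066600 ≈ 1.9864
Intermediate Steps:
z(q) = 17*q
((-1912 + 279)/(1520 - 620))/z(-26) - 3364/(-1697) = ((-1912 + 279)/(1520 - 620))/((17*(-26))) - 3364/(-1697) = -1633/900/(-442) - 3364*(-1/1697) = -1633*1/900*(-1/442) + 3364/1697 = -1633/900*(-1/442) + 3364/1697 = 1633/397800 + 3364/1697 = 1340970401/675066600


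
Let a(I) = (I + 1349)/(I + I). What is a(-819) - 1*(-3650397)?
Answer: 2989674878/819 ≈ 3.6504e+6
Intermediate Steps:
a(I) = (1349 + I)/(2*I) (a(I) = (1349 + I)/((2*I)) = (1349 + I)*(1/(2*I)) = (1349 + I)/(2*I))
a(-819) - 1*(-3650397) = (½)*(1349 - 819)/(-819) - 1*(-3650397) = (½)*(-1/819)*530 + 3650397 = -265/819 + 3650397 = 2989674878/819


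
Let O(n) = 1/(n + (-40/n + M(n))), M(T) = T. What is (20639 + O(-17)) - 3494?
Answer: 9223993/538 ≈ 17145.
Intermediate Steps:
O(n) = 1/(-40/n + 2*n) (O(n) = 1/(n + (-40/n + n)) = 1/(n + (n - 40/n)) = 1/(-40/n + 2*n))
(20639 + O(-17)) - 3494 = (20639 + (½)*(-17)/(-20 + (-17)²)) - 3494 = (20639 + (½)*(-17)/(-20 + 289)) - 3494 = (20639 + (½)*(-17)/269) - 3494 = (20639 + (½)*(-17)*(1/269)) - 3494 = (20639 - 17/538) - 3494 = 11103765/538 - 3494 = 9223993/538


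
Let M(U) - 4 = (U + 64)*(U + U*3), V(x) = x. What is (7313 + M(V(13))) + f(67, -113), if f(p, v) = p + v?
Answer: 11275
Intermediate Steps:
M(U) = 4 + 4*U*(64 + U) (M(U) = 4 + (U + 64)*(U + U*3) = 4 + (64 + U)*(U + 3*U) = 4 + (64 + U)*(4*U) = 4 + 4*U*(64 + U))
(7313 + M(V(13))) + f(67, -113) = (7313 + (4 + 4*13² + 256*13)) + (67 - 113) = (7313 + (4 + 4*169 + 3328)) - 46 = (7313 + (4 + 676 + 3328)) - 46 = (7313 + 4008) - 46 = 11321 - 46 = 11275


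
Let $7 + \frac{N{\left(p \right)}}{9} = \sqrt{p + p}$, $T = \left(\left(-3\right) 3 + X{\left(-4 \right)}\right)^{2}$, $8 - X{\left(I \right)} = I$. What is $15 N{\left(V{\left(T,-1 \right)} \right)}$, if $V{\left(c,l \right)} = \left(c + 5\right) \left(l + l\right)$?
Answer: $-945 + 270 i \sqrt{14} \approx -945.0 + 1010.2 i$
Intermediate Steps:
$X{\left(I \right)} = 8 - I$
$T = 9$ ($T = \left(\left(-3\right) 3 + \left(8 - -4\right)\right)^{2} = \left(-9 + \left(8 + 4\right)\right)^{2} = \left(-9 + 12\right)^{2} = 3^{2} = 9$)
$V{\left(c,l \right)} = 2 l \left(5 + c\right)$ ($V{\left(c,l \right)} = \left(5 + c\right) 2 l = 2 l \left(5 + c\right)$)
$N{\left(p \right)} = -63 + 9 \sqrt{2} \sqrt{p}$ ($N{\left(p \right)} = -63 + 9 \sqrt{p + p} = -63 + 9 \sqrt{2 p} = -63 + 9 \sqrt{2} \sqrt{p}$)
$15 N{\left(V{\left(T,-1 \right)} \right)} = 15 \left(-63 + 9 \sqrt{2} \sqrt{2 \left(-1\right) \left(5 + 9\right)}\right) = 15 \left(-63 + 9 \sqrt{2} \sqrt{2 \left(-1\right) 14}\right) = 15 \left(-63 + 9 \sqrt{2} \sqrt{-28}\right) = 15 \left(-63 + 9 \sqrt{2} \cdot 2 i \sqrt{7}\right) = 15 \left(-63 + 18 i \sqrt{14}\right) = -945 + 270 i \sqrt{14}$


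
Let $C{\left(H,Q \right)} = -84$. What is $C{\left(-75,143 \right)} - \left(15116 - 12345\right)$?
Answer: $-2855$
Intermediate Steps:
$C{\left(-75,143 \right)} - \left(15116 - 12345\right) = -84 - \left(15116 - 12345\right) = -84 - 2771 = -2855$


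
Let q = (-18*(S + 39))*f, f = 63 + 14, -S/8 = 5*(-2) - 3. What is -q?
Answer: 198198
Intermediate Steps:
S = 104 (S = -8*(5*(-2) - 3) = -8*(-10 - 3) = -8*(-13) = 104)
f = 77
q = -198198 (q = -18*(104 + 39)*77 = -18*143*77 = -2574*77 = -198198)
-q = -1*(-198198) = 198198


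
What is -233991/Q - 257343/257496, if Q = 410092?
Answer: -13815504341/8799754136 ≈ -1.5700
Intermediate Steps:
-233991/Q - 257343/257496 = -233991/410092 - 257343/257496 = -233991*1/410092 - 257343*1/257496 = -233991/410092 - 85781/85832 = -13815504341/8799754136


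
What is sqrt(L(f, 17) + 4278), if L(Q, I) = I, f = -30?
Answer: sqrt(4295) ≈ 65.536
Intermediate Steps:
sqrt(L(f, 17) + 4278) = sqrt(17 + 4278) = sqrt(4295)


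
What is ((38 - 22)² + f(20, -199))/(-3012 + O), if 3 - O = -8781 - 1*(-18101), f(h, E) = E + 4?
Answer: -61/12329 ≈ -0.0049477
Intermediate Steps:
f(h, E) = 4 + E
O = -9317 (O = 3 - (-8781 - 1*(-18101)) = 3 - (-8781 + 18101) = 3 - 1*9320 = 3 - 9320 = -9317)
((38 - 22)² + f(20, -199))/(-3012 + O) = ((38 - 22)² + (4 - 199))/(-3012 - 9317) = (16² - 195)/(-12329) = (256 - 195)*(-1/12329) = 61*(-1/12329) = -61/12329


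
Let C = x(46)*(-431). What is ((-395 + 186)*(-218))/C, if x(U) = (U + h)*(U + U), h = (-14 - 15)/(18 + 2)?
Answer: -20710/802953 ≈ -0.025792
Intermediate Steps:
h = -29/20 ≈ -1.4500
x(U) = 2*U*(-29/20 + U) (x(U) = (U - 29/20)*(U + U) = (-29/20 + U)*(2*U) = 2*U*(-29/20 + U))
C = -8832483/5 (C = ((⅒)*46*(-29 + 20*46))*(-431) = ((⅒)*46*(-29 + 920))*(-431) = ((⅒)*46*891)*(-431) = (20493/5)*(-431) = -8832483/5 ≈ -1.7665e+6)
((-395 + 186)*(-218))/C = ((-395 + 186)*(-218))/(-8832483/5) = -209*(-218)*(-5/8832483) = 45562*(-5/8832483) = -20710/802953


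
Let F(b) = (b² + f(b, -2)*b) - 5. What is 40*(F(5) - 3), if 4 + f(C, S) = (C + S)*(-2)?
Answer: -1320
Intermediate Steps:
f(C, S) = -4 - 2*C - 2*S (f(C, S) = -4 + (C + S)*(-2) = -4 + (-2*C - 2*S) = -4 - 2*C - 2*S)
F(b) = -5 - b² (F(b) = (b² + (-4 - 2*b - 2*(-2))*b) - 5 = (b² + (-4 - 2*b + 4)*b) - 5 = (b² + (-2*b)*b) - 5 = (b² - 2*b²) - 5 = -b² - 5 = -5 - b²)
40*(F(5) - 3) = 40*((-5 - 1*5²) - 3) = 40*((-5 - 1*25) - 3) = 40*((-5 - 25) - 3) = 40*(-30 - 3) = 40*(-33) = -1320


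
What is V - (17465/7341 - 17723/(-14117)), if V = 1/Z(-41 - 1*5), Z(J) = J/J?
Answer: -273025051/103632897 ≈ -2.6345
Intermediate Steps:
Z(J) = 1
V = 1 (V = 1/1 = 1)
V - (17465/7341 - 17723/(-14117)) = 1 - (17465/7341 - 17723/(-14117)) = 1 - (17465*(1/7341) - 17723*(-1/14117)) = 1 - (17465/7341 + 17723/14117) = 1 - 1*376657948/103632897 = 1 - 376657948/103632897 = -273025051/103632897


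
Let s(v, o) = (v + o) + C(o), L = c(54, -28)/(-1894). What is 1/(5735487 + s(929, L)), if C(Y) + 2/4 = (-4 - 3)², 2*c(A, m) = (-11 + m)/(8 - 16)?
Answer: 30304/173837820169 ≈ 1.7432e-7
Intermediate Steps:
c(A, m) = 11/16 - m/16 (c(A, m) = ((-11 + m)/(8 - 16))/2 = ((-11 + m)/(-8))/2 = ((-11 + m)*(-⅛))/2 = (11/8 - m/8)/2 = 11/16 - m/16)
C(Y) = 97/2 (C(Y) = -½ + (-4 - 3)² = -½ + (-7)² = -½ + 49 = 97/2)
L = -39/30304 (L = (11/16 - 1/16*(-28))/(-1894) = (11/16 + 7/4)*(-1/1894) = (39/16)*(-1/1894) = -39/30304 ≈ -0.0012870)
s(v, o) = 97/2 + o + v (s(v, o) = (v + o) + 97/2 = (o + v) + 97/2 = 97/2 + o + v)
1/(5735487 + s(929, L)) = 1/(5735487 + (97/2 - 39/30304 + 929)) = 1/(5735487 + 29622121/30304) = 1/(173837820169/30304) = 30304/173837820169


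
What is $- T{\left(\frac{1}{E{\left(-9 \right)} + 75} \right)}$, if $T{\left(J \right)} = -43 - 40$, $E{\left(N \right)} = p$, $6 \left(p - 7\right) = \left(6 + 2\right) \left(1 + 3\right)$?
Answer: $83$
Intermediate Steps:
$p = \frac{37}{3}$ ($p = 7 + \frac{\left(6 + 2\right) \left(1 + 3\right)}{6} = 7 + \frac{8 \cdot 4}{6} = 7 + \frac{1}{6} \cdot 32 = 7 + \frac{16}{3} = \frac{37}{3} \approx 12.333$)
$E{\left(N \right)} = \frac{37}{3}$
$T{\left(J \right)} = -83$
$- T{\left(\frac{1}{E{\left(-9 \right)} + 75} \right)} = \left(-1\right) \left(-83\right) = 83$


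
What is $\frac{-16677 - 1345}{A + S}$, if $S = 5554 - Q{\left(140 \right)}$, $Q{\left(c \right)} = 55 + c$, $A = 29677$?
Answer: $- \frac{9011}{17518} \approx -0.51439$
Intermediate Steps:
$S = 5359$ ($S = 5554 - \left(55 + 140\right) = 5554 - 195 = 5359$)
$\frac{-16677 - 1345}{A + S} = \frac{-16677 - 1345}{29677 + 5359} = - \frac{18022}{35036} = \left(-18022\right) \frac{1}{35036} = - \frac{9011}{17518}$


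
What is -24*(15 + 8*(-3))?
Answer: 216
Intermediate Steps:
-24*(15 + 8*(-3)) = -24*(15 - 24) = -24*(-9) = 216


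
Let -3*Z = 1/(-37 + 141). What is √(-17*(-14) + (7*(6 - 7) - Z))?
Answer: √5621694/156 ≈ 15.199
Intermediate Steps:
Z = -1/312 (Z = -1/(3*(-37 + 141)) = -⅓/104 = -⅓*1/104 = -1/312 ≈ -0.0032051)
√(-17*(-14) + (7*(6 - 7) - Z)) = √(-17*(-14) + (7*(6 - 7) - 1*(-1/312))) = √(238 + (7*(-1) + 1/312)) = √(238 + (-7 + 1/312)) = √(238 - 2183/312) = √(72073/312) = √5621694/156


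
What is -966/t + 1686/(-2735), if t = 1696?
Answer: -2750733/2319280 ≈ -1.1860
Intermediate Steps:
-966/t + 1686/(-2735) = -966/1696 + 1686/(-2735) = -966*1/1696 + 1686*(-1/2735) = -483/848 - 1686/2735 = -2750733/2319280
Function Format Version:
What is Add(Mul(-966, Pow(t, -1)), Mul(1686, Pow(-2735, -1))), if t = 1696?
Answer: Rational(-2750733, 2319280) ≈ -1.1860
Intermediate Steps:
Add(Mul(-966, Pow(t, -1)), Mul(1686, Pow(-2735, -1))) = Add(Mul(-966, Pow(1696, -1)), Mul(1686, Pow(-2735, -1))) = Add(Mul(-966, Rational(1, 1696)), Mul(1686, Rational(-1, 2735))) = Add(Rational(-483, 848), Rational(-1686, 2735)) = Rational(-2750733, 2319280)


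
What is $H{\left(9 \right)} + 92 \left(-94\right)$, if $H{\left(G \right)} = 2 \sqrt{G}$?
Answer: $-8642$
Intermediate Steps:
$H{\left(9 \right)} + 92 \left(-94\right) = 2 \sqrt{9} + 92 \left(-94\right) = 2 \cdot 3 - 8648 = 6 - 8648 = -8642$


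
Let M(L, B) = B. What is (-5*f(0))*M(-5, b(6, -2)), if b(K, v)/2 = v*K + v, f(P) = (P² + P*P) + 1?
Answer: 140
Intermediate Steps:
f(P) = 1 + 2*P² (f(P) = (P² + P²) + 1 = 2*P² + 1 = 1 + 2*P²)
b(K, v) = 2*v + 2*K*v (b(K, v) = 2*(v*K + v) = 2*(K*v + v) = 2*(v + K*v) = 2*v + 2*K*v)
(-5*f(0))*M(-5, b(6, -2)) = (-5*(1 + 2*0²))*(2*(-2)*(1 + 6)) = (-5*(1 + 2*0))*(2*(-2)*7) = -5*(1 + 0)*(-28) = -5*1*(-28) = -5*(-28) = 140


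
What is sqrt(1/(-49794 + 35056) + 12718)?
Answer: sqrt(2762459519654)/14738 ≈ 112.77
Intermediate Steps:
sqrt(1/(-49794 + 35056) + 12718) = sqrt(1/(-14738) + 12718) = sqrt(-1/14738 + 12718) = sqrt(187437883/14738) = sqrt(2762459519654)/14738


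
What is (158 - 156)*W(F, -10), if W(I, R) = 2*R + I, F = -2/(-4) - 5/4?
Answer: -83/2 ≈ -41.500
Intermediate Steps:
F = -¾ (F = -2*(-¼) - 5*¼ = ½ - 5/4 = -¾ ≈ -0.75000)
W(I, R) = I + 2*R
(158 - 156)*W(F, -10) = (158 - 156)*(-¾ + 2*(-10)) = 2*(-¾ - 20) = 2*(-83/4) = -83/2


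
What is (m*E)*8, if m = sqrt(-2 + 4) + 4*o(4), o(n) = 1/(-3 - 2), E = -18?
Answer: 576/5 - 144*sqrt(2) ≈ -88.447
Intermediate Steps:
o(n) = -1/5 (o(n) = 1/(-5) = -1/5)
m = -4/5 + sqrt(2) (m = sqrt(-2 + 4) + 4*(-1/5) = sqrt(2) - 4/5 = -4/5 + sqrt(2) ≈ 0.61421)
(m*E)*8 = ((-4/5 + sqrt(2))*(-18))*8 = (72/5 - 18*sqrt(2))*8 = 576/5 - 144*sqrt(2)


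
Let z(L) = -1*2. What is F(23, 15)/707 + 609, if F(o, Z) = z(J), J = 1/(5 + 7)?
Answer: 430561/707 ≈ 609.00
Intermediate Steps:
J = 1/12 ≈ 0.083333
z(L) = -2
F(o, Z) = -2
F(23, 15)/707 + 609 = -2/707 + 609 = 430561/707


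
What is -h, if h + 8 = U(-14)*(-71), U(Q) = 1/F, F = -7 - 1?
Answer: -7/8 ≈ -0.87500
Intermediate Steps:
F = -8
U(Q) = -⅛ (U(Q) = 1/(-8) = -⅛)
h = 7/8 (h = -8 - ⅛*(-71) = -8 + 71/8 = 7/8 ≈ 0.87500)
-h = -1*7/8 = -7/8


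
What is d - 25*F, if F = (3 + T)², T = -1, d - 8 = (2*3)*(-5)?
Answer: -122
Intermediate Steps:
d = -22 (d = 8 + (2*3)*(-5) = 8 + 6*(-5) = 8 - 30 = -22)
F = 4 (F = (3 - 1)² = 2² = 4)
d - 25*F = -22 - 25*4 = -22 - 100 = -122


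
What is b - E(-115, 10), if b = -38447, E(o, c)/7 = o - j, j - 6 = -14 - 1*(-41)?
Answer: -37411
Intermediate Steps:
j = 33 (j = 6 + (-14 - 1*(-41)) = 6 + (-14 + 41) = 6 + 27 = 33)
E(o, c) = -231 + 7*o (E(o, c) = 7*(o - 1*33) = 7*(o - 33) = 7*(-33 + o) = -231 + 7*o)
b - E(-115, 10) = -38447 - (-231 + 7*(-115)) = -38447 - (-231 - 805) = -38447 - 1*(-1036) = -38447 + 1036 = -37411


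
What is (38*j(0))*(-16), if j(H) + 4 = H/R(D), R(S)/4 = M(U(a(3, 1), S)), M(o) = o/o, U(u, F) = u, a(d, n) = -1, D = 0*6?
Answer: 2432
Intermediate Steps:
D = 0
M(o) = 1
R(S) = 4 (R(S) = 4*1 = 4)
j(H) = -4 + H/4
(38*j(0))*(-16) = (38*(-4 + (¼)*0))*(-16) = (38*(-4 + 0))*(-16) = (38*(-4))*(-16) = -152*(-16) = 2432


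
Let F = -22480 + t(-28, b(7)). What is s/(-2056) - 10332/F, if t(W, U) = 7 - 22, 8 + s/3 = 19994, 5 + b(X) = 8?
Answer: -663756309/23124860 ≈ -28.703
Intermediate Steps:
b(X) = 3 (b(X) = -5 + 8 = 3)
s = 59958 (s = -24 + 3*19994 = -24 + 59982 = 59958)
t(W, U) = -15
F = -22495 (F = -22480 - 15 = -22495)
s/(-2056) - 10332/F = 59958/(-2056) - 10332/(-22495) = 59958*(-1/2056) - 10332*(-1/22495) = -29979/1028 + 10332/22495 = -663756309/23124860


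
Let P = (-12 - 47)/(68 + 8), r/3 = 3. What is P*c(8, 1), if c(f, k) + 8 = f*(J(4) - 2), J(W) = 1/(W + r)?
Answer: 236/13 ≈ 18.154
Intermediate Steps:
r = 9 (r = 3*3 = 9)
J(W) = 1/(9 + W) (J(W) = 1/(W + 9) = 1/(9 + W))
P = -59/76 ≈ -0.77632
c(f, k) = -8 - 25*f/13 (c(f, k) = -8 + f*(1/(9 + 4) - 2) = -8 + f*(1/13 - 2) = -8 + f*(-25/13) = -8 - 25*f/13)
P*c(8, 1) = -59*(-8 - 25/13*8)/76 = -59*(-8 - 200/13)/76 = -59/76*(-304/13) = 236/13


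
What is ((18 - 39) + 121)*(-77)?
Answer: -7700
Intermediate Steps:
((18 - 39) + 121)*(-77) = (-21 + 121)*(-77) = 100*(-77) = -7700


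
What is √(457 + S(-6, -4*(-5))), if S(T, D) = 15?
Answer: 2*√118 ≈ 21.726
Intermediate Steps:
√(457 + S(-6, -4*(-5))) = √(457 + 15) = √472 = 2*√118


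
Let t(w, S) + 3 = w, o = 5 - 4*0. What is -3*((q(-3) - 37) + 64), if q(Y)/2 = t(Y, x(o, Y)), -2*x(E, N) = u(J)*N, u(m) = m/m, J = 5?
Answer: -45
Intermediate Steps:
u(m) = 1
o = 5 (o = 5 + 0 = 5)
x(E, N) = -N/2
t(w, S) = -3 + w
q(Y) = -6 + 2*Y (q(Y) = 2*(-3 + Y) = -6 + 2*Y)
-3*((q(-3) - 37) + 64) = -3*(((-6 + 2*(-3)) - 37) + 64) = -3*(((-6 - 6) - 37) + 64) = -3*((-12 - 37) + 64) = -3*(-49 + 64) = -3*15 = -45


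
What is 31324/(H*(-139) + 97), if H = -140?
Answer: 764/477 ≈ 1.6017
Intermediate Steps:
31324/(H*(-139) + 97) = 31324/(-140*(-139) + 97) = 31324/(19460 + 97) = 31324/19557 = 31324*(1/19557) = 764/477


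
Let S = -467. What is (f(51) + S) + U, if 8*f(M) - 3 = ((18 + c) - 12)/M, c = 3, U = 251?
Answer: -14661/68 ≈ -215.60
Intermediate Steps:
f(M) = 3/8 + 9/(8*M) (f(M) = 3/8 + (((18 + 3) - 12)/M)/8 = 3/8 + ((21 - 12)/M)/8 = 3/8 + (9/M)/8 = 3/8 + 9/(8*M))
(f(51) + S) + U = ((3/8)*(3 + 51)/51 - 467) + 251 = ((3/8)*(1/51)*54 - 467) + 251 = (27/68 - 467) + 251 = -31729/68 + 251 = -14661/68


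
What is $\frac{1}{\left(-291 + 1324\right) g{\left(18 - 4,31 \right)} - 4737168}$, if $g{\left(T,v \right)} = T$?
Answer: $- \frac{1}{4722706} \approx -2.1174 \cdot 10^{-7}$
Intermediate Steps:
$\frac{1}{\left(-291 + 1324\right) g{\left(18 - 4,31 \right)} - 4737168} = \frac{1}{\left(-291 + 1324\right) \left(18 - 4\right) - 4737168} = \frac{1}{1033 \cdot 14 - 4737168} = \frac{1}{14462 - 4737168} = \frac{1}{-4722706} = - \frac{1}{4722706}$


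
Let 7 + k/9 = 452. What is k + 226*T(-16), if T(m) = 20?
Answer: 8525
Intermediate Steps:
k = 4005 (k = -63 + 9*452 = -63 + 4068 = 4005)
k + 226*T(-16) = 4005 + 226*20 = 4005 + 4520 = 8525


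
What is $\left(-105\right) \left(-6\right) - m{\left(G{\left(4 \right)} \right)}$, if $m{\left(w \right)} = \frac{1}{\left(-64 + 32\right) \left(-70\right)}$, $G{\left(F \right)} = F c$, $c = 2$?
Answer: $\frac{1411199}{2240} \approx 630.0$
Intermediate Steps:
$G{\left(F \right)} = 2 F$ ($G{\left(F \right)} = F 2 = 2 F$)
$m{\left(w \right)} = \frac{1}{2240}$ ($m{\left(w \right)} = \frac{1}{-32} \left(- \frac{1}{70}\right) = \left(- \frac{1}{32}\right) \left(- \frac{1}{70}\right) = \frac{1}{2240}$)
$\left(-105\right) \left(-6\right) - m{\left(G{\left(4 \right)} \right)} = \left(-105\right) \left(-6\right) - \frac{1}{2240} = 630 - \frac{1}{2240} = \frac{1411199}{2240}$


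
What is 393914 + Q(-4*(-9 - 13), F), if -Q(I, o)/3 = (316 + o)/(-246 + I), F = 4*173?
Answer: 31120718/79 ≈ 3.9393e+5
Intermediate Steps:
F = 692
Q(I, o) = -3*(316 + o)/(-246 + I)
393914 + Q(-4*(-9 - 13), F) = 393914 + 3*(-316 - 1*692)/(-246 - 4*(-9 - 13)) = 393914 + 3*(-316 - 692)/(-246 - 4*(-22)) = 393914 + 3*(-1008)/(-246 + 88) = 393914 + 3*(-1008)/(-158) = 393914 + 3*(-1/158)*(-1008) = 393914 + 1512/79 = 31120718/79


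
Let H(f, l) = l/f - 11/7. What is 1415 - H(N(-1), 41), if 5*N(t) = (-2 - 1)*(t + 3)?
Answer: 60931/42 ≈ 1450.7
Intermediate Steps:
N(t) = -9/5 - 3*t/5 (N(t) = ((-2 - 1)*(t + 3))/5 = (-3*(3 + t))/5 = (-9 - 3*t)/5 = -9/5 - 3*t/5)
H(f, l) = -11/7 + l/f (H(f, l) = l/f - 11*1/7 = l/f - 11/7 = -11/7 + l/f)
1415 - H(N(-1), 41) = 1415 - (-11/7 + 41/(-9/5 - 3/5*(-1))) = 1415 - (-11/7 + 41/(-9/5 + 3/5)) = 1415 - (-11/7 + 41/(-6/5)) = 1415 - (-11/7 + 41*(-5/6)) = 1415 - (-11/7 - 205/6) = 1415 - 1*(-1501/42) = 1415 + 1501/42 = 60931/42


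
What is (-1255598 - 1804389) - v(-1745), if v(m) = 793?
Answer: -3060780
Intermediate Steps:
(-1255598 - 1804389) - v(-1745) = (-1255598 - 1804389) - 1*793 = -3059987 - 793 = -3060780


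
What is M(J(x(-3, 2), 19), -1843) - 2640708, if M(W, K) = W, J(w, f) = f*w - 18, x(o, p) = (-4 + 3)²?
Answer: -2640707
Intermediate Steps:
x(o, p) = 1 (x(o, p) = (-1)² = 1)
J(w, f) = -18 + f*w
M(J(x(-3, 2), 19), -1843) - 2640708 = (-18 + 19*1) - 2640708 = (-18 + 19) - 2640708 = 1 - 2640708 = -2640707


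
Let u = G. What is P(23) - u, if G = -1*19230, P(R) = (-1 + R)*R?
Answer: 19736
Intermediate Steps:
P(R) = R*(-1 + R)
G = -19230
u = -19230
P(23) - u = 23*(-1 + 23) - 1*(-19230) = 23*22 + 19230 = 506 + 19230 = 19736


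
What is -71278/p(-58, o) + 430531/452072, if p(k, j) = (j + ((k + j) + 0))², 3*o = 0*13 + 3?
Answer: -1929540175/88606112 ≈ -21.777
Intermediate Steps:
o = 1 (o = (0*13 + 3)/3 = (0 + 3)/3 = (⅓)*3 = 1)
p(k, j) = (k + 2*j)² (p(k, j) = (j + ((j + k) + 0))² = (j + (j + k))² = (k + 2*j)²)
-71278/p(-58, o) + 430531/452072 = -71278/(-58 + 2*1)² + 430531/452072 = -71278/(-58 + 2)² + 430531*(1/452072) = -71278/((-56)²) + 430531/452072 = -71278/3136 + 430531/452072 = -71278*1/3136 + 430531/452072 = -35639/1568 + 430531/452072 = -1929540175/88606112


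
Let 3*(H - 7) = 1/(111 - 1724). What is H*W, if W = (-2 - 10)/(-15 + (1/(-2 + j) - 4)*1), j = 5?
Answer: 50808/11291 ≈ 4.4999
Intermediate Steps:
H = 33872/4839 (H = 7 + 1/(3*(111 - 1724)) = 7 + (⅓)/(-1613) = 7 + (⅓)*(-1/1613) = 7 - 1/4839 = 33872/4839 ≈ 6.9998)
W = 9/14 (W = (-2 - 10)/(-15 + (1/(-2 + 5) - 4)*1) = -12/(-15 + (1/3 - 4)*1) = -12/(-15 + (⅓ - 4)*1) = -12/(-15 - 11/3*1) = -12/(-15 - 11/3) = -12/(-56/3) = -12*(-3/56) = 9/14 ≈ 0.64286)
H*W = (33872/4839)*(9/14) = 50808/11291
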